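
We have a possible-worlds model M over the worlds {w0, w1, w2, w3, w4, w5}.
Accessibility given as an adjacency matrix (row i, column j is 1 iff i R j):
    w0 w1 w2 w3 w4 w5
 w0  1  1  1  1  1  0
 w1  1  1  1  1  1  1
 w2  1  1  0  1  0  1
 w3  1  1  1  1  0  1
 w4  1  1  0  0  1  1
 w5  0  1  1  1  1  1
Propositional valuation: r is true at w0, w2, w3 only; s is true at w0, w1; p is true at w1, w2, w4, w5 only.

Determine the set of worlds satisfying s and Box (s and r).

none

Let φ = s and Box (s and r). Evaluate φ at each world:
  w0 (successors {w0, w1, w2, w3, w4}): φ is false.
  w1 (successors {w0, w1, w2, w3, w4, w5}): φ is false.
  w2 (successors {w0, w1, w3, w5}): φ is false.
  w3 (successors {w0, w1, w2, w3, w5}): φ is false.
  w4 (successors {w0, w1, w4, w5}): φ is false.
  w5 (successors {w1, w2, w3, w4, w5}): φ is false.
For instance, at w2:
  At w2: s is false, Box (s and r) is false, so s and Box (s and r) is false.
    At w2: Box (s and r) requires s and r at every successor {w0, w1, w3, w5}.
      s and r fails at w1, so Box (s and r) is false at w2.
Satisfying worlds: none.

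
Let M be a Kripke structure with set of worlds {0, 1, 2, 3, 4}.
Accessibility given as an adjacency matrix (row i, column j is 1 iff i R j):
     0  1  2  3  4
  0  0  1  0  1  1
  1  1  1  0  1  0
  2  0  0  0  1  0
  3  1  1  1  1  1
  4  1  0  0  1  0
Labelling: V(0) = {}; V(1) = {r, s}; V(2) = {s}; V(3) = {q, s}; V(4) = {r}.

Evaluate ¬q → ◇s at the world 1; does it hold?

Yes

At 1: ¬q is true, ◇s is true, so ¬q → ◇s is true.
  At 1: ◇s requires s at some successor in {0, 1, 3}.
    s holds at 1, so ◇s is true at 1.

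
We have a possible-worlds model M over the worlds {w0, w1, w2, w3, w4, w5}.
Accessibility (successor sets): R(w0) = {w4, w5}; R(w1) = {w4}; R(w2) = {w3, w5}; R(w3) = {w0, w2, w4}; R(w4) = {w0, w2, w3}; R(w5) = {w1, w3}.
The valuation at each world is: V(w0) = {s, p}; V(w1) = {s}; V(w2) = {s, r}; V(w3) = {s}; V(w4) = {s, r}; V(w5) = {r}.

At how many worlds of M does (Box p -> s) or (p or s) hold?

Let φ = (Box p -> s) or (p or s). Evaluate φ at each world:
  w0 (successors {w4, w5}): φ is true.
  w1 (successors {w4}): φ is true.
  w2 (successors {w3, w5}): φ is true.
  w3 (successors {w0, w2, w4}): φ is true.
  w4 (successors {w0, w2, w3}): φ is true.
  w5 (successors {w1, w3}): φ is true.
For instance, at w5:
  At w5: Box p -> s is true, p or s is false, so (Box p -> s) or (p or s) is true.
    At w5: Box p is false, s is false, so Box p -> s is true.
      At w5: Box p requires p at every successor {w1, w3}.
        p fails at w1, so Box p is false at w5.
Satisfying worlds: {w0, w1, w2, w3, w4, w5}

6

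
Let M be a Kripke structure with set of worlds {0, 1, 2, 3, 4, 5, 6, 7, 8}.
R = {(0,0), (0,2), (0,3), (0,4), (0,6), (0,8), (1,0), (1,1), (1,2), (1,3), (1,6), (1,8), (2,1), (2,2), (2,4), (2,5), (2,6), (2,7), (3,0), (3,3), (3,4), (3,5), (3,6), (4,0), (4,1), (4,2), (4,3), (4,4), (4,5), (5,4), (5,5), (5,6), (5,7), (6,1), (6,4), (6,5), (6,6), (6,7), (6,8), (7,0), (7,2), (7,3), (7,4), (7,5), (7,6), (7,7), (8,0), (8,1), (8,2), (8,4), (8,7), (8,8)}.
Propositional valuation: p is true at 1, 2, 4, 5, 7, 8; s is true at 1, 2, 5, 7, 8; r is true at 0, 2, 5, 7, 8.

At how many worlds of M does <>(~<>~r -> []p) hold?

Let φ = <>(~<>~r -> []p). Evaluate φ at each world:
  0 (successors {0, 2, 3, 4, 6, 8}): φ is true.
  1 (successors {0, 1, 2, 3, 6, 8}): φ is true.
  2 (successors {1, 2, 4, 5, 6, 7}): φ is true.
  3 (successors {0, 3, 4, 5, 6}): φ is true.
  4 (successors {0, 1, 2, 3, 4, 5}): φ is true.
  5 (successors {4, 5, 6, 7}): φ is true.
  6 (successors {1, 4, 5, 6, 7, 8}): φ is true.
  7 (successors {0, 2, 3, 4, 5, 6, 7}): φ is true.
  8 (successors {0, 1, 2, 4, 7, 8}): φ is true.
For instance, at 1:
  At 1: <>(~<>~r -> []p) requires ~<>~r -> []p at some successor in {0, 1, 2, 3, 6, 8}.
    ~<>~r -> []p holds at 0, so <>(~<>~r -> []p) is true at 1.
      At 0: ~<>~r is false, []p is false, so ~<>~r -> []p is true.
Satisfying worlds: {0, 1, 2, 3, 4, 5, 6, 7, 8}

9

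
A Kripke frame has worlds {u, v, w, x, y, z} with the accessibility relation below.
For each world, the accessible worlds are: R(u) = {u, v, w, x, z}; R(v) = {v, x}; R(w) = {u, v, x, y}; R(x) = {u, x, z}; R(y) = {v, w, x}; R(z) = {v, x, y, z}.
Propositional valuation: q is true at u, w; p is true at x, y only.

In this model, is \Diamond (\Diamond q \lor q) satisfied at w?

Yes

Recall that \Diamond ψ holds at a world iff ψ holds at some accessible world.
At w: \Diamond (\Diamond q \lor q) requires \Diamond q \lor q at some successor in {u, v, x, y}.
  \Diamond q \lor q holds at u, so \Diamond (\Diamond q \lor q) is true at w.
    At u: \Diamond q is true, q is true, so \Diamond q \lor q is true.
      At u: \Diamond q requires q at some successor in {u, v, w, x, z}.
        q holds at u, so \Diamond q is true at u.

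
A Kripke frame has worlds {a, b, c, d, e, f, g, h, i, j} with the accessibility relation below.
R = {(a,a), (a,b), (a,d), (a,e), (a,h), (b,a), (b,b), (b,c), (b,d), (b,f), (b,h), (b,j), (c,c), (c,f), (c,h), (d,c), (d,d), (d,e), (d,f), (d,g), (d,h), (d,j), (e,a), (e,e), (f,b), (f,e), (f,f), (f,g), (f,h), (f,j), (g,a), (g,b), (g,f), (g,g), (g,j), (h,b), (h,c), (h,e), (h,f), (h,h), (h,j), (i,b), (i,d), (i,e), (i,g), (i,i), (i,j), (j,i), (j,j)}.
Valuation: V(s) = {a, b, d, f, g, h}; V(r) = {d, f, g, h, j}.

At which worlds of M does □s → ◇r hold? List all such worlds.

a, b, c, d, e, f, g, h, i, j

Let φ = □s → ◇r. Evaluate φ at each world:
  a (successors {a, b, d, e, h}): φ is true.
  b (successors {a, b, c, d, f, h, j}): φ is true.
  c (successors {c, f, h}): φ is true.
  d (successors {c, d, e, f, g, h, j}): φ is true.
  e (successors {a, e}): φ is true.
  f (successors {b, e, f, g, h, j}): φ is true.
  g (successors {a, b, f, g, j}): φ is true.
  h (successors {b, c, e, f, h, j}): φ is true.
  i (successors {b, d, e, g, i, j}): φ is true.
  j (successors {i, j}): φ is true.
For instance, at d:
  At d: □s is false, ◇r is true, so □s → ◇r is true.
    At d: □s requires s at every successor {c, d, e, f, g, h, j}.
      s fails at c, so □s is false at d.
    At d: ◇r requires r at some successor in {c, d, e, f, g, h, j}.
      r holds at d, so ◇r is true at d.
Satisfying worlds: {a, b, c, d, e, f, g, h, i, j}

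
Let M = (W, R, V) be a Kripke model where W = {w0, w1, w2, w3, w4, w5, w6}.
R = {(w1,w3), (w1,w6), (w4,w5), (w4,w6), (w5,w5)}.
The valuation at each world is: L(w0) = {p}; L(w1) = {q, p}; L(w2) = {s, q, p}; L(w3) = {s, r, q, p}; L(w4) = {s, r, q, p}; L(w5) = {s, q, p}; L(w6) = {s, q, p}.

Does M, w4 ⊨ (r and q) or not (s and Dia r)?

Yes

Recall that Dia ψ holds at a world iff ψ holds at some accessible world.
At w4: r and q is true, not (s and Dia r) is true, so (r and q) or not (s and Dia r) is true.
  At w4: s and Dia r is false, so not (s and Dia r) is true.
    At w4: s is true, Dia r is false, so s and Dia r is false.
      At w4: Dia r requires r at some successor in {w5, w6}.
        At w5: r is false.
        At w6: r is false.
      So Dia r is false at w4.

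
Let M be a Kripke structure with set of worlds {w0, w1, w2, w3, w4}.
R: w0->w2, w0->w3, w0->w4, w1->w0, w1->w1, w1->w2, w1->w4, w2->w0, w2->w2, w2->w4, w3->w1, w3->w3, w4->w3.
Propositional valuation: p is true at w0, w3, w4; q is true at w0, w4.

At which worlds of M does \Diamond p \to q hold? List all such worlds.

Recall that \Diamond ψ holds at a world iff ψ holds at some accessible world.
Let φ = \Diamond p \to q. Evaluate φ at each world:
  w0 (successors {w2, w3, w4}): φ is true.
  w1 (successors {w0, w1, w2, w4}): φ is false.
  w2 (successors {w0, w2, w4}): φ is false.
  w3 (successors {w1, w3}): φ is false.
  w4 (successors {w3}): φ is true.
For instance, at w4:
  At w4: \Diamond p is true, q is true, so \Diamond p \to q is true.
    At w4: \Diamond p requires p at some successor in {w3}.
      p holds at w3, so \Diamond p is true at w4.
Satisfying worlds: {w0, w4}

w0, w4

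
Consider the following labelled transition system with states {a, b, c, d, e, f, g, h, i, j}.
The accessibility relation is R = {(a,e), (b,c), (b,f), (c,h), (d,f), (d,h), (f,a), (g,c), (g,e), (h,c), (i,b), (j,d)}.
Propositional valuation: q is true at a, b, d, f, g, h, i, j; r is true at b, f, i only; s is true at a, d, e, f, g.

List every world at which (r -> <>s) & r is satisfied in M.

Let φ = (r -> <>s) & r. Evaluate φ at each world:
  a (successors {e}): φ is false.
  b (successors {c, f}): φ is true.
  c (successors {h}): φ is false.
  d (successors {f, h}): φ is false.
  e (successors ∅): φ is false.
  f (successors {a}): φ is true.
  g (successors {c, e}): φ is false.
  h (successors {c}): φ is false.
  i (successors {b}): φ is false.
  j (successors {d}): φ is false.
For instance, at i:
  At i: r -> <>s is false, r is true, so (r -> <>s) & r is false.
    At i: r is true, <>s is false, so r -> <>s is false.
      At i: <>s requires s at some successor in {b}.
        At b: s is false.
      So <>s is false at i.
Satisfying worlds: {b, f}

b, f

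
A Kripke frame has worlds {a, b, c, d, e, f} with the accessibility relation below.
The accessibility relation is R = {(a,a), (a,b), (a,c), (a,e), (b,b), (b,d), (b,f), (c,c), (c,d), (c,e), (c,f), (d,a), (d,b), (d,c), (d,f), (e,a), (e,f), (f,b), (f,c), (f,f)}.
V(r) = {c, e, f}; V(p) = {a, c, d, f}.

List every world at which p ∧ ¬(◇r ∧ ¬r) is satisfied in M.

c, f

Let φ = p ∧ ¬(◇r ∧ ¬r). Evaluate φ at each world:
  a (successors {a, b, c, e}): φ is false.
  b (successors {b, d, f}): φ is false.
  c (successors {c, d, e, f}): φ is true.
  d (successors {a, b, c, f}): φ is false.
  e (successors {a, f}): φ is false.
  f (successors {b, c, f}): φ is true.
For instance, at f:
  At f: p is true, ¬(◇r ∧ ¬r) is true, so p ∧ ¬(◇r ∧ ¬r) is true.
    At f: ◇r ∧ ¬r is false, so ¬(◇r ∧ ¬r) is true.
      At f: ◇r is true, ¬r is false, so ◇r ∧ ¬r is false.
Satisfying worlds: {c, f}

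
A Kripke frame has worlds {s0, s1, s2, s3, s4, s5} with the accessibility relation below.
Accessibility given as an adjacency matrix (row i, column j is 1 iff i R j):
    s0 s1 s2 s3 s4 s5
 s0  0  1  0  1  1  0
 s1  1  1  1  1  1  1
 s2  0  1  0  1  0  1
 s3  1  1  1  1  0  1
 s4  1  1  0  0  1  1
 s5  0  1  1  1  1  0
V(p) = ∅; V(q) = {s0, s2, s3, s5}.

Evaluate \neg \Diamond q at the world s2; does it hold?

No

At s2: \Diamond q is true, so \neg \Diamond q is false.
  At s2: \Diamond q requires q at some successor in {s1, s3, s5}.
    q holds at s3, so \Diamond q is true at s2.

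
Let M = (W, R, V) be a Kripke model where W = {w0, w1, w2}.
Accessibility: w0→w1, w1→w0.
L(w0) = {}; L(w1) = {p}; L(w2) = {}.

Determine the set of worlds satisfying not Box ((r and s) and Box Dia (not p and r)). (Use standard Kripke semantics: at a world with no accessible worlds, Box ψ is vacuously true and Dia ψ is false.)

Let φ = not Box ((r and s) and Box Dia (not p and r)). Evaluate φ at each world:
  w0 (successors {w1}): φ is true.
  w1 (successors {w0}): φ is true.
  w2 (successors ∅): φ is false.
For instance, at w1:
  At w1: Box ((r and s) and Box Dia (not p and r)) is false, so not Box ((r and s) and Box Dia (not p and r)) is true.
    At w1: Box ((r and s) and Box Dia (not p and r)) requires (r and s) and Box Dia (not p and r) at every successor {w0}.
      (r and s) and Box Dia (not p and r) fails at w0, so Box ((r and s) and Box Dia (not p and r)) is false at w1.
Satisfying worlds: {w0, w1}

w0, w1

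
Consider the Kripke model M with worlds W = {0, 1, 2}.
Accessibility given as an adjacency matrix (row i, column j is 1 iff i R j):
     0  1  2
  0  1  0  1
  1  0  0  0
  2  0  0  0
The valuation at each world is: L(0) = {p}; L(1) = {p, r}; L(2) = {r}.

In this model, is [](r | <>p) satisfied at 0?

At 0: [](r | <>p) requires r | <>p at every successor {0, 2}.
    At 0: r is false, <>p is true, so r | <>p is true.
      At 0: <>p requires p at some successor in {0, 2}.
        p holds at 0, so <>p is true at 0.
    At 2: r is true, <>p is false, so r | <>p is true.
      At 2: no accessible worlds, so <>p is false.
So [](r | <>p) is true at 0.

Yes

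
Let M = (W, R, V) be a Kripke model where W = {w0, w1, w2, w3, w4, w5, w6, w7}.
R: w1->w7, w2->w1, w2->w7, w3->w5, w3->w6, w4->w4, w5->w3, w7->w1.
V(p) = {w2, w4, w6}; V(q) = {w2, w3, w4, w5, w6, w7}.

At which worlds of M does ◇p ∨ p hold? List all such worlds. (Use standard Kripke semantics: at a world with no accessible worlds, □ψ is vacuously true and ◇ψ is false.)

Recall that ◇ψ holds at a world iff ψ holds at some accessible world.
Let φ = ◇p ∨ p. Evaluate φ at each world:
  w0 (successors ∅): φ is false.
  w1 (successors {w7}): φ is false.
  w2 (successors {w1, w7}): φ is true.
  w3 (successors {w5, w6}): φ is true.
  w4 (successors {w4}): φ is true.
  w5 (successors {w3}): φ is false.
  w6 (successors ∅): φ is true.
  w7 (successors {w1}): φ is false.
For instance, at w3:
  At w3: ◇p is true, p is false, so ◇p ∨ p is true.
    At w3: ◇p requires p at some successor in {w5, w6}.
      p holds at w6, so ◇p is true at w3.
Satisfying worlds: {w2, w3, w4, w6}

w2, w3, w4, w6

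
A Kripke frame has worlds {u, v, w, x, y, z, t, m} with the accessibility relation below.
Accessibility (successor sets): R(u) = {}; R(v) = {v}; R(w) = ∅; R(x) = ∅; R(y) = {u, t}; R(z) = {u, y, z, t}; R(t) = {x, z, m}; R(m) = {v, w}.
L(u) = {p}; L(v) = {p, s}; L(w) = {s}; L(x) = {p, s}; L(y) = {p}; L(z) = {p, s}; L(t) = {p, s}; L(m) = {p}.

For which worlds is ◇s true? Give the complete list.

Let φ = ◇s. Evaluate φ at each world:
  u (successors ∅): φ is false.
  v (successors {v}): φ is true.
  w (successors ∅): φ is false.
  x (successors ∅): φ is false.
  y (successors {u, t}): φ is true.
  z (successors {u, y, z, t}): φ is true.
  t (successors {x, z, m}): φ is true.
  m (successors {v, w}): φ is true.
For instance, at v:
  At v: ◇s requires s at some successor in {v}.
    s holds at v, so ◇s is true at v.
Satisfying worlds: {v, y, z, t, m}

v, y, z, t, m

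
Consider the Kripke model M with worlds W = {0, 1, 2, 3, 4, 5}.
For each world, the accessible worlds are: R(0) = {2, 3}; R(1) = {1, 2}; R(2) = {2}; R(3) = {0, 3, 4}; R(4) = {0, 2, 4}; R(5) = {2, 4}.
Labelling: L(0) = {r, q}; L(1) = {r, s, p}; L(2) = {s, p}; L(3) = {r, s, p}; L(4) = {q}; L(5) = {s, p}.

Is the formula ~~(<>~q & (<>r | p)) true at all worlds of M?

Yes

Recall that <>ψ holds at a world iff ψ holds at some accessible world.
Let φ = ~~(<>~q & (<>r | p)). Evaluate φ at each world:
  0 (successors {2, 3}): φ is true.
  1 (successors {1, 2}): φ is true.
  2 (successors {2}): φ is true.
  3 (successors {0, 3, 4}): φ is true.
  4 (successors {0, 2, 4}): φ is true.
  5 (successors {2, 4}): φ is true.
For instance, at 0:
  At 0: ~(<>~q & (<>r | p)) is false, so ~~(<>~q & (<>r | p)) is true.
    At 0: <>~q & (<>r | p) is true, so ~(<>~q & (<>r | p)) is false.
      At 0: <>~q is true, <>r | p is true, so <>~q & (<>r | p) is true.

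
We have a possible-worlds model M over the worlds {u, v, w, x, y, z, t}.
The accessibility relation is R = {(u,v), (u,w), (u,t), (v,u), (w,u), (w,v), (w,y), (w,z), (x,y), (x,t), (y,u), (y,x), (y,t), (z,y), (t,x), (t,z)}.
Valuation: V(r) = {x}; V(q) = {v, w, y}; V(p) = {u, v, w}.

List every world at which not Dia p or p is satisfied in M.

Let φ = not Dia p or p. Evaluate φ at each world:
  u (successors {v, w, t}): φ is true.
  v (successors {u}): φ is true.
  w (successors {u, v, y, z}): φ is true.
  x (successors {y, t}): φ is true.
  y (successors {u, x, t}): φ is false.
  z (successors {y}): φ is true.
  t (successors {x, z}): φ is true.
For instance, at y:
  At y: not Dia p is false, p is false, so not Dia p or p is false.
    At y: Dia p is true, so not Dia p is false.
      At y: Dia p requires p at some successor in {u, x, t}.
        p holds at u, so Dia p is true at y.
Satisfying worlds: {u, v, w, x, z, t}

u, v, w, x, z, t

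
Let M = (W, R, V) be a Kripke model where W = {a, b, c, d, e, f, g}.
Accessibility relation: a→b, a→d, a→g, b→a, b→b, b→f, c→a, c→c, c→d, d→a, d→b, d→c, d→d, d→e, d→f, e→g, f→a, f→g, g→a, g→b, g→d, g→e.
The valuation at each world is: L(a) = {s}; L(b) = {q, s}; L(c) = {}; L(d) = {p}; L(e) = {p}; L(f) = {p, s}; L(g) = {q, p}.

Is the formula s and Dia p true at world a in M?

At a: s is true, Dia p is true, so s and Dia p is true.
  At a: Dia p requires p at some successor in {b, d, g}.
    p holds at d, so Dia p is true at a.

Yes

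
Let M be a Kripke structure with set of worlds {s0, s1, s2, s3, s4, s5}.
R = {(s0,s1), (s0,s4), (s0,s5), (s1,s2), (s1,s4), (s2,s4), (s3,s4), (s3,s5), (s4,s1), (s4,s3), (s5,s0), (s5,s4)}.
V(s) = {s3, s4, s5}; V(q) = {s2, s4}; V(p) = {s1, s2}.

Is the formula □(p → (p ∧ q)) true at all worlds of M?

No

Recall that □ψ holds at a world iff ψ holds at every accessible world, and ◇ψ holds iff ψ holds at some accessible world.
Let φ = □(p → (p ∧ q)). Evaluate φ at each world:
  s0 (successors {s1, s4, s5}): φ is false.
  s1 (successors {s2, s4}): φ is true.
  s2 (successors {s4}): φ is true.
  s3 (successors {s4, s5}): φ is true.
  s4 (successors {s1, s3}): φ is false.
  s5 (successors {s0, s4}): φ is true.
Detail at s0 (counterexample):
  At s0: □(p → (p ∧ q)) requires p → (p ∧ q) at every successor {s1, s4, s5}.
    p → (p ∧ q) fails at s1, so □(p → (p ∧ q)) is false at s0.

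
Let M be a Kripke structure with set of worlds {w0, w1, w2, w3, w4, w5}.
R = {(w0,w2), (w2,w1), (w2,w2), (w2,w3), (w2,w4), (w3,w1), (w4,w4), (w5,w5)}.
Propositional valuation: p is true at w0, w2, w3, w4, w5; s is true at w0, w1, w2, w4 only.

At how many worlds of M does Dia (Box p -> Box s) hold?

4

Let φ = Dia (Box p -> Box s). Evaluate φ at each world:
  w0 (successors {w2}): φ is true.
  w1 (successors ∅): φ is false.
  w2 (successors {w1, w2, w3, w4}): φ is true.
  w3 (successors {w1}): φ is true.
  w4 (successors {w4}): φ is true.
  w5 (successors {w5}): φ is false.
For instance, at w3:
  At w3: Dia (Box p -> Box s) requires Box p -> Box s at some successor in {w1}.
    Box p -> Box s holds at w1, so Dia (Box p -> Box s) is true at w3.
      At w1: Box p is true, Box s is true, so Box p -> Box s is true.
Satisfying worlds: {w0, w2, w3, w4}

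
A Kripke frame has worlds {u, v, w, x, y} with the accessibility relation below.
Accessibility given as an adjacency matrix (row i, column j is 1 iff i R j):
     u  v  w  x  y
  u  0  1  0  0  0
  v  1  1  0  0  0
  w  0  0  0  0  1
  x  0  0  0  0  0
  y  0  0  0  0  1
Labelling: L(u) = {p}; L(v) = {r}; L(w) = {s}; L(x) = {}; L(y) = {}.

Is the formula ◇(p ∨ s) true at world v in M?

Yes

At v: ◇(p ∨ s) requires p ∨ s at some successor in {u, v}.
  p ∨ s holds at u, so ◇(p ∨ s) is true at v.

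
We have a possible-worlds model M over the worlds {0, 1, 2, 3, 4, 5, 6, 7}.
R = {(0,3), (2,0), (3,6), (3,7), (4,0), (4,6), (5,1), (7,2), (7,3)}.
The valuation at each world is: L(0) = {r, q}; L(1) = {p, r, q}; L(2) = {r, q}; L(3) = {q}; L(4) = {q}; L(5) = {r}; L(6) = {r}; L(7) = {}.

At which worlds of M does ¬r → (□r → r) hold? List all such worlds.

0, 1, 2, 3, 5, 6, 7

Recall that □ψ holds at a world iff ψ holds at every accessible world, and ◇ψ holds iff ψ holds at some accessible world.
Let φ = ¬r → (□r → r). Evaluate φ at each world:
  0 (successors {3}): φ is true.
  1 (successors ∅): φ is true.
  2 (successors {0}): φ is true.
  3 (successors {6, 7}): φ is true.
  4 (successors {0, 6}): φ is false.
  5 (successors {1}): φ is true.
  6 (successors ∅): φ is true.
  7 (successors {2, 3}): φ is true.
For instance, at 5:
  At 5: ¬r is false, □r → r is true, so ¬r → (□r → r) is true.
    At 5: □r is true, r is true, so □r → r is true.
      At 5: □r requires r at every successor {1}.
        At 1: r is true.
      So □r is true at 5.
Satisfying worlds: {0, 1, 2, 3, 5, 6, 7}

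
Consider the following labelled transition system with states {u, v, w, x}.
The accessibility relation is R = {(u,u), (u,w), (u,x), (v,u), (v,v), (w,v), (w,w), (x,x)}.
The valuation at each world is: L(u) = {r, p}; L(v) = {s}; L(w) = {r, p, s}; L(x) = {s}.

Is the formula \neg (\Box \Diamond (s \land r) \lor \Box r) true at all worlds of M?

Let φ = \neg (\Box \Diamond (s \land r) \lor \Box r). Evaluate φ at each world:
  u (successors {u, w, x}): φ is true.
  v (successors {u, v}): φ is true.
  w (successors {v, w}): φ is true.
  x (successors {x}): φ is true.
For instance, at w:
  At w: \Box \Diamond (s \land r) \lor \Box r is false, so \neg (\Box \Diamond (s \land r) \lor \Box r) is true.
    At w: \Box \Diamond (s \land r) is false, \Box r is false, so \Box \Diamond (s \land r) \lor \Box r is false.
      At w: \Box \Diamond (s \land r) requires \Diamond (s \land r) at every successor {v, w}.
        \Diamond (s \land r) fails at v, so \Box \Diamond (s \land r) is false at w.
      At w: \Box r requires r at every successor {v, w}.
        r fails at v, so \Box r is false at w.

Yes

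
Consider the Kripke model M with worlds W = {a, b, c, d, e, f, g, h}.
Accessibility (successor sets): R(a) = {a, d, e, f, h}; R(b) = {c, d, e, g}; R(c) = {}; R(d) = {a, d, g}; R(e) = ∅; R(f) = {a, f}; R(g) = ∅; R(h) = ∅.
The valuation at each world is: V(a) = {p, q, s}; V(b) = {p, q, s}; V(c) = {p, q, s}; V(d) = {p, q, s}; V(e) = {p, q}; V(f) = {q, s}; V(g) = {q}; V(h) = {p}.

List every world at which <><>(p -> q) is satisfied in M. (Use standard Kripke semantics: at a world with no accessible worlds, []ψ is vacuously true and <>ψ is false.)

Let φ = <><>(p -> q). Evaluate φ at each world:
  a (successors {a, d, e, f, h}): φ is true.
  b (successors {c, d, e, g}): φ is true.
  c (successors ∅): φ is false.
  d (successors {a, d, g}): φ is true.
  e (successors ∅): φ is false.
  f (successors {a, f}): φ is true.
  g (successors ∅): φ is false.
  h (successors ∅): φ is false.
For instance, at a:
  At a: <><>(p -> q) requires <>(p -> q) at some successor in {a, d, e, f, h}.
    <>(p -> q) holds at a, so <><>(p -> q) is true at a.
      At a: <>(p -> q) requires p -> q at some successor in {a, d, e, f, h}.
        p -> q holds at a, so <>(p -> q) is true at a.
Satisfying worlds: {a, b, d, f}

a, b, d, f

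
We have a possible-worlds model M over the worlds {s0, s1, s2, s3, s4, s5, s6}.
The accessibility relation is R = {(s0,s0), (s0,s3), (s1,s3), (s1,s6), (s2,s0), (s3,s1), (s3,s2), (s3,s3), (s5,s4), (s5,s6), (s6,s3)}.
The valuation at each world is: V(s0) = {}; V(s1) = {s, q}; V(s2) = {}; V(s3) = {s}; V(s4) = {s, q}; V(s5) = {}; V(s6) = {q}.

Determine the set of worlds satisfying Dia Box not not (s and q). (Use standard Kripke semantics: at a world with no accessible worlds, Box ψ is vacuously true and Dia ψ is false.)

s5

Recall that Box ψ holds at a world iff ψ holds at every accessible world, and Dia ψ holds iff ψ holds at some accessible world.
Let φ = Dia Box not not (s and q). Evaluate φ at each world:
  s0 (successors {s0, s3}): φ is false.
  s1 (successors {s3, s6}): φ is false.
  s2 (successors {s0}): φ is false.
  s3 (successors {s1, s2, s3}): φ is false.
  s4 (successors ∅): φ is false.
  s5 (successors {s4, s6}): φ is true.
  s6 (successors {s3}): φ is false.
For instance, at s5:
  At s5: Dia Box not not (s and q) requires Box not not (s and q) at some successor in {s4, s6}.
    Box not not (s and q) holds at s4, so Dia Box not not (s and q) is true at s5.
      At s4: no accessible worlds, so Box not not (s and q) holds vacuously.
Satisfying worlds: {s5}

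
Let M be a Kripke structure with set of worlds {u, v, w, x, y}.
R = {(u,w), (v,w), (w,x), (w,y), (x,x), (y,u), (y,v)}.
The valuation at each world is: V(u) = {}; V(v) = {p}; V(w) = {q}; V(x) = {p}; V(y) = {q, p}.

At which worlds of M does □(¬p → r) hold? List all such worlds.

Let φ = □(¬p → r). Evaluate φ at each world:
  u (successors {w}): φ is false.
  v (successors {w}): φ is false.
  w (successors {x, y}): φ is true.
  x (successors {x}): φ is true.
  y (successors {u, v}): φ is false.
For instance, at v:
  At v: □(¬p → r) requires ¬p → r at every successor {w}.
    ¬p → r fails at w, so □(¬p → r) is false at v.
Satisfying worlds: {w, x}

w, x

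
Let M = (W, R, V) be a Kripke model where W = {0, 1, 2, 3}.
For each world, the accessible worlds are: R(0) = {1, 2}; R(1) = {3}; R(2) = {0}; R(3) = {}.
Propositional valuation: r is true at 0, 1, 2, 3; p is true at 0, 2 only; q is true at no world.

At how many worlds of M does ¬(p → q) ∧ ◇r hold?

2

Let φ = ¬(p → q) ∧ ◇r. Evaluate φ at each world:
  0 (successors {1, 2}): φ is true.
  1 (successors {3}): φ is false.
  2 (successors {0}): φ is true.
  3 (successors ∅): φ is false.
For instance, at 1:
  At 1: ¬(p → q) is false, ◇r is true, so ¬(p → q) ∧ ◇r is false.
    At 1: ◇r requires r at some successor in {3}.
      r holds at 3, so ◇r is true at 1.
Satisfying worlds: {0, 2}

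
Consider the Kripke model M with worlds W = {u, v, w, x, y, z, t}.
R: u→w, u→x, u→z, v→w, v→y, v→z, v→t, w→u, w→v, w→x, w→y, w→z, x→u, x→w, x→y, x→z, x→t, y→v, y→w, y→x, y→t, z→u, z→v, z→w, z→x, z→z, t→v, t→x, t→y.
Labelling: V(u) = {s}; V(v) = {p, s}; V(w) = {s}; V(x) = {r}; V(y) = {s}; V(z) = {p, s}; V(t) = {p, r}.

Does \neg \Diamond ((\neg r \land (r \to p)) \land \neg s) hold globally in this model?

Recall that \Diamond ψ holds at a world iff ψ holds at some accessible world.
Let φ = \neg \Diamond ((\neg r \land (r \to p)) \land \neg s). Evaluate φ at each world:
  u (successors {w, x, z}): φ is true.
  v (successors {w, y, z, t}): φ is true.
  w (successors {u, v, x, y, z}): φ is true.
  x (successors {u, w, y, z, t}): φ is true.
  y (successors {v, w, x, t}): φ is true.
  z (successors {u, v, w, x, z}): φ is true.
  t (successors {v, x, y}): φ is true.
For instance, at w:
  At w: \Diamond ((\neg r \land (r \to p)) \land \neg s) is false, so \neg \Diamond ((\neg r \land (r \to p)) \land \neg s) is true.
    At w: \Diamond ((\neg r \land (r \to p)) \land \neg s) requires (\neg r \land (r \to p)) \land \neg s at some successor in {u, v, x, y, z}.
      At u: (\neg r \land (r \to p)) \land \neg s is false.
      At v: (\neg r \land (r \to p)) \land \neg s is false.
      At x: (\neg r \land (r \to p)) \land \neg s is false.
      At y: (\neg r \land (r \to p)) \land \neg s is false.
      At z: (\neg r \land (r \to p)) \land \neg s is false.
    So \Diamond ((\neg r \land (r \to p)) \land \neg s) is false at w.

Yes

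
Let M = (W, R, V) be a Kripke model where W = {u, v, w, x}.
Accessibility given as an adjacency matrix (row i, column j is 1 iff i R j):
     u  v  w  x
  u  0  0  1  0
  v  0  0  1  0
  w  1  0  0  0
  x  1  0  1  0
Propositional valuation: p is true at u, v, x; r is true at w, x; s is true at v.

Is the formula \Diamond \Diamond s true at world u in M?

No

Recall that \Diamond ψ holds at a world iff ψ holds at some accessible world.
At u: \Diamond \Diamond s requires \Diamond s at some successor in {w}.
  At w: \Diamond s is false.
So \Diamond \Diamond s is false at u.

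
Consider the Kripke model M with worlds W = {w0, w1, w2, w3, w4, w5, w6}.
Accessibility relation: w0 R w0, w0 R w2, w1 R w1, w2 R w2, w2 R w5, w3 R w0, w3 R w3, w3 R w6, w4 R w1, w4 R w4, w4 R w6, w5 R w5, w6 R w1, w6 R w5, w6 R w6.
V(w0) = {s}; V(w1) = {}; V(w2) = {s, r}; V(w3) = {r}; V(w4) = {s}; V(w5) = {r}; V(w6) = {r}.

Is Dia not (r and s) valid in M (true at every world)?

Yes

Recall that Dia ψ holds at a world iff ψ holds at some accessible world.
Let φ = Dia not (r and s). Evaluate φ at each world:
  w0 (successors {w0, w2}): φ is true.
  w1 (successors {w1}): φ is true.
  w2 (successors {w2, w5}): φ is true.
  w3 (successors {w0, w3, w6}): φ is true.
  w4 (successors {w1, w4, w6}): φ is true.
  w5 (successors {w5}): φ is true.
  w6 (successors {w1, w5, w6}): φ is true.
For instance, at w0:
  At w0: Dia not (r and s) requires not (r and s) at some successor in {w0, w2}.
    not (r and s) holds at w0, so Dia not (r and s) is true at w0.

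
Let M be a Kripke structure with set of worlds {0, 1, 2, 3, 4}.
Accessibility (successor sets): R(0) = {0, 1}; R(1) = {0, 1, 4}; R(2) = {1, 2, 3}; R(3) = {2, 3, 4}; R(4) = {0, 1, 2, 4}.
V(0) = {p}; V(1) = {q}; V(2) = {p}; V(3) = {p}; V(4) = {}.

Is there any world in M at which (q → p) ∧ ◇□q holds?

Recall that □ψ holds at a world iff ψ holds at every accessible world, and ◇ψ holds iff ψ holds at some accessible world.
Let φ = (q → p) ∧ ◇□q. Evaluate φ at each world:
  0 (successors {0, 1}): φ is false.
  1 (successors {0, 1, 4}): φ is false.
  2 (successors {1, 2, 3}): φ is false.
  3 (successors {2, 3, 4}): φ is false.
  4 (successors {0, 1, 2, 4}): φ is false.
For instance, at 3:
  At 3: q → p is true, ◇□q is false, so (q → p) ∧ ◇□q is false.
    At 3: ◇□q requires □q at some successor in {2, 3, 4}.
      At 2: □q is false.
      At 3: □q is false.
      At 4: □q is false.
    So ◇□q is false at 3.

No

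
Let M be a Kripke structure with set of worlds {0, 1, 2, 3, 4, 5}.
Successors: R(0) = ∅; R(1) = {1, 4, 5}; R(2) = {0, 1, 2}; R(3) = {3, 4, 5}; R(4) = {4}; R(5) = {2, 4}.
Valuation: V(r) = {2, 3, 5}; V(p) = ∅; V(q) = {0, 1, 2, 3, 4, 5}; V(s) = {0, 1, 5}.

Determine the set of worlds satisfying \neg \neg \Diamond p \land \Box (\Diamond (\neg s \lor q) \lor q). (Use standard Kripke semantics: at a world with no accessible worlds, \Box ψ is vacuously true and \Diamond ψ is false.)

none

Recall that \Box ψ holds at a world iff ψ holds at every accessible world, and \Diamond ψ holds iff ψ holds at some accessible world.
Let φ = \neg \neg \Diamond p \land \Box (\Diamond (\neg s \lor q) \lor q). Evaluate φ at each world:
  0 (successors ∅): φ is false.
  1 (successors {1, 4, 5}): φ is false.
  2 (successors {0, 1, 2}): φ is false.
  3 (successors {3, 4, 5}): φ is false.
  4 (successors {4}): φ is false.
  5 (successors {2, 4}): φ is false.
For instance, at 2:
  At 2: \neg \neg \Diamond p is false, \Box (\Diamond (\neg s \lor q) \lor q) is true, so \neg \neg \Diamond p \land \Box (\Diamond (\neg s \lor q) \lor q) is false.
    At 2: \neg \Diamond p is true, so \neg \neg \Diamond p is false.
      At 2: \Diamond p is false, so \neg \Diamond p is true.
    At 2: \Box (\Diamond (\neg s \lor q) \lor q) requires \Diamond (\neg s \lor q) \lor q at every successor {0, 1, 2}.
      At 0: \Diamond (\neg s \lor q) \lor q is true.
      At 1: \Diamond (\neg s \lor q) \lor q is true.
      At 2: \Diamond (\neg s \lor q) \lor q is true.
    So \Box (\Diamond (\neg s \lor q) \lor q) is true at 2.
Satisfying worlds: none.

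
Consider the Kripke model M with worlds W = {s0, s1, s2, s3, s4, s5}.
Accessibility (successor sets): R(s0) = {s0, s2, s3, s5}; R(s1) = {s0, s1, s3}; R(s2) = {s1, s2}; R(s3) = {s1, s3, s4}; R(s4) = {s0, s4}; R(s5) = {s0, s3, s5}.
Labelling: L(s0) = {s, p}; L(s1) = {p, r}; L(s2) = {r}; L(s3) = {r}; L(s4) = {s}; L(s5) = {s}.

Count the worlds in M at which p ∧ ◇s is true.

2

Let φ = p ∧ ◇s. Evaluate φ at each world:
  s0 (successors {s0, s2, s3, s5}): φ is true.
  s1 (successors {s0, s1, s3}): φ is true.
  s2 (successors {s1, s2}): φ is false.
  s3 (successors {s1, s3, s4}): φ is false.
  s4 (successors {s0, s4}): φ is false.
  s5 (successors {s0, s3, s5}): φ is false.
For instance, at s5:
  At s5: p is false, ◇s is true, so p ∧ ◇s is false.
    At s5: ◇s requires s at some successor in {s0, s3, s5}.
      s holds at s0, so ◇s is true at s5.
Satisfying worlds: {s0, s1}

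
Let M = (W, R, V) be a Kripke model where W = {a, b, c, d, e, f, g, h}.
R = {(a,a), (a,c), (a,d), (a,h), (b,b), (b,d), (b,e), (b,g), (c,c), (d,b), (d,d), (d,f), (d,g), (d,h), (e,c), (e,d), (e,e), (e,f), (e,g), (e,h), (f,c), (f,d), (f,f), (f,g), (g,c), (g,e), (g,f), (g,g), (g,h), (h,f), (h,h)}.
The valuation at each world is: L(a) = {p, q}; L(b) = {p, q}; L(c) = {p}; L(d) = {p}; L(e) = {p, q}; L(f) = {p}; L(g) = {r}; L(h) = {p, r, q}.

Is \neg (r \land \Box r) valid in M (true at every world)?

Let φ = \neg (r \land \Box r). Evaluate φ at each world:
  a (successors {a, c, d, h}): φ is true.
  b (successors {b, d, e, g}): φ is true.
  c (successors {c}): φ is true.
  d (successors {b, d, f, g, h}): φ is true.
  e (successors {c, d, e, f, g, h}): φ is true.
  f (successors {c, d, f, g}): φ is true.
  g (successors {c, e, f, g, h}): φ is true.
  h (successors {f, h}): φ is true.
For instance, at e:
  At e: r \land \Box r is false, so \neg (r \land \Box r) is true.
    At e: r is false, \Box r is false, so r \land \Box r is false.
      At e: \Box r requires r at every successor {c, d, e, f, g, h}.
        r fails at c, so \Box r is false at e.

Yes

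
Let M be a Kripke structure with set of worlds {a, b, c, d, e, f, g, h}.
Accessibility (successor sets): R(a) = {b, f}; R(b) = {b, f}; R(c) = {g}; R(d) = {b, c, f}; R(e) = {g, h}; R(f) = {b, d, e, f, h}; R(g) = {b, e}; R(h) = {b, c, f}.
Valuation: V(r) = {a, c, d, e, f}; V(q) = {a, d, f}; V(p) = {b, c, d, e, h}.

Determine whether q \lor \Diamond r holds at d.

Yes

At d: q is true, \Diamond r is true, so q \lor \Diamond r is true.
  At d: \Diamond r requires r at some successor in {b, c, f}.
    r holds at c, so \Diamond r is true at d.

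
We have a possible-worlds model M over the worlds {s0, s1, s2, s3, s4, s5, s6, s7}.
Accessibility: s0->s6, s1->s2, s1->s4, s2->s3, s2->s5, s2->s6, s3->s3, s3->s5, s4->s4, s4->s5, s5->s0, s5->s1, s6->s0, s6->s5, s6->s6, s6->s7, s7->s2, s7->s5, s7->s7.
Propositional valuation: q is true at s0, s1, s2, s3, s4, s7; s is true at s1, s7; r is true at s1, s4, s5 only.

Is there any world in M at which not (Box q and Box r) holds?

Yes

Recall that Box ψ holds at a world iff ψ holds at every accessible world, and Dia ψ holds iff ψ holds at some accessible world.
Let φ = not (Box q and Box r). Evaluate φ at each world:
  s0 (successors {s6}): φ is true.
  s1 (successors {s2, s4}): φ is true.
  s2 (successors {s3, s5, s6}): φ is true.
  s3 (successors {s3, s5}): φ is true.
  s4 (successors {s4, s5}): φ is true.
  s5 (successors {s0, s1}): φ is true.
  s6 (successors {s0, s5, s6, s7}): φ is true.
  s7 (successors {s2, s5, s7}): φ is true.
Detail at s0 (witness):
  At s0: Box q and Box r is false, so not (Box q and Box r) is true.
    At s0: Box q is false, Box r is false, so Box q and Box r is false.
      At s0: Box q requires q at every successor {s6}.
        q fails at s6, so Box q is false at s0.
      At s0: Box r requires r at every successor {s6}.
        r fails at s6, so Box r is false at s0.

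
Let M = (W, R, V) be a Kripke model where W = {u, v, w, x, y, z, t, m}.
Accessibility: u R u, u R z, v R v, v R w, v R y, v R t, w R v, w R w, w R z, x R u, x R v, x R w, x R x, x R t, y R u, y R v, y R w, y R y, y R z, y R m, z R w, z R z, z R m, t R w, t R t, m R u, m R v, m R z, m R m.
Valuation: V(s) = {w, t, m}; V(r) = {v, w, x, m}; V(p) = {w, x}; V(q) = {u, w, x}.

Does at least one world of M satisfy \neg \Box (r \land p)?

Let φ = \neg \Box (r \land p). Evaluate φ at each world:
  u (successors {u, z}): φ is true.
  v (successors {v, w, y, t}): φ is true.
  w (successors {v, w, z}): φ is true.
  x (successors {u, v, w, x, t}): φ is true.
  y (successors {u, v, w, y, z, m}): φ is true.
  z (successors {w, z, m}): φ is true.
  t (successors {w, t}): φ is true.
  m (successors {u, v, z, m}): φ is true.
Detail at u (witness):
  At u: \Box (r \land p) is false, so \neg \Box (r \land p) is true.
    At u: \Box (r \land p) requires r \land p at every successor {u, z}.
      r \land p fails at u, so \Box (r \land p) is false at u.

Yes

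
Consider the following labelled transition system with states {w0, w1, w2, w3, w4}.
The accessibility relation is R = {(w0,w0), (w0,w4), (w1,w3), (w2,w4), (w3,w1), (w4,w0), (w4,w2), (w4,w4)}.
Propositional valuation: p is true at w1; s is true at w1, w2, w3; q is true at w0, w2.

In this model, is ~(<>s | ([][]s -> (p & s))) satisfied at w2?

Recall that []ψ holds at a world iff ψ holds at every accessible world, and <>ψ holds iff ψ holds at some accessible world.
At w2: <>s | ([][]s -> (p & s)) is true, so ~(<>s | ([][]s -> (p & s))) is false.
  At w2: <>s is false, [][]s -> (p & s) is true, so <>s | ([][]s -> (p & s)) is true.
    At w2: <>s requires s at some successor in {w4}.
      At w4: s is false.
    So <>s is false at w2.
    At w2: [][]s is false, p & s is false, so [][]s -> (p & s) is true.
      At w2: [][]s requires []s at every successor {w4}.
        []s fails at w4, so [][]s is false at w2.

No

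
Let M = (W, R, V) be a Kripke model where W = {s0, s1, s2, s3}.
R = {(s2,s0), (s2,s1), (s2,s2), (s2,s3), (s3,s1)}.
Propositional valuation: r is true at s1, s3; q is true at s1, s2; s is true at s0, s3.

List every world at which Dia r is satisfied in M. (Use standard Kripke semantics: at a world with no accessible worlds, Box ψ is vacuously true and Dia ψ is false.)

Recall that Dia ψ holds at a world iff ψ holds at some accessible world.
Let φ = Dia r. Evaluate φ at each world:
  s0 (successors ∅): φ is false.
  s1 (successors ∅): φ is false.
  s2 (successors {s0, s1, s2, s3}): φ is true.
  s3 (successors {s1}): φ is true.
For instance, at s3:
  At s3: Dia r requires r at some successor in {s1}.
    r holds at s1, so Dia r is true at s3.
Satisfying worlds: {s2, s3}

s2, s3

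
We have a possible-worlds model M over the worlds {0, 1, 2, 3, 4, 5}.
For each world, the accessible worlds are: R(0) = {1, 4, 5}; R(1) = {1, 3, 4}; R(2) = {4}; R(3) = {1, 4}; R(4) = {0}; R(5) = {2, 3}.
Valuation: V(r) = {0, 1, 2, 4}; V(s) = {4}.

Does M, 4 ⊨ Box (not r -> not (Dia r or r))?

At 4: Box (not r -> not (Dia r or r)) requires not r -> not (Dia r or r) at every successor {0}.
    At 0: not r is false, not (Dia r or r) is false, so not r -> not (Dia r or r) is true.
      At 0: Dia r or r is true, so not (Dia r or r) is false.
So Box (not r -> not (Dia r or r)) is true at 4.

Yes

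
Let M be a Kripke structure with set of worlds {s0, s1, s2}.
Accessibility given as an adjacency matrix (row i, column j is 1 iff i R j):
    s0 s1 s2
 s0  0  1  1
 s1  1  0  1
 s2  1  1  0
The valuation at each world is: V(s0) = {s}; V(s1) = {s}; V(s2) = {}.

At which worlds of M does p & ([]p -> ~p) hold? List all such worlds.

Let φ = p & ([]p -> ~p). Evaluate φ at each world:
  s0 (successors {s1, s2}): φ is false.
  s1 (successors {s0, s2}): φ is false.
  s2 (successors {s0, s1}): φ is false.
For instance, at s0:
  At s0: p is false, []p -> ~p is true, so p & ([]p -> ~p) is false.
    At s0: []p is false, ~p is true, so []p -> ~p is true.
      At s0: []p requires p at every successor {s1, s2}.
        p fails at s1, so []p is false at s0.
Satisfying worlds: none.

none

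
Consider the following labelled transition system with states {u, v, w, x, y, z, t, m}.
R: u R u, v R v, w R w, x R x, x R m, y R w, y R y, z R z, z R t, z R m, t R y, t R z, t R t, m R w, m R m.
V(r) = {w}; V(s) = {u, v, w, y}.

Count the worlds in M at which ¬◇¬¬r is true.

Let φ = ¬◇¬¬r. Evaluate φ at each world:
  u (successors {u}): φ is true.
  v (successors {v}): φ is true.
  w (successors {w}): φ is false.
  x (successors {x, m}): φ is true.
  y (successors {w, y}): φ is false.
  z (successors {z, t, m}): φ is true.
  t (successors {y, z, t}): φ is true.
  m (successors {w, m}): φ is false.
For instance, at v:
  At v: ◇¬¬r is false, so ¬◇¬¬r is true.
    At v: ◇¬¬r requires ¬¬r at some successor in {v}.
      At v: ¬¬r is false.
    So ◇¬¬r is false at v.
Satisfying worlds: {u, v, x, z, t}

5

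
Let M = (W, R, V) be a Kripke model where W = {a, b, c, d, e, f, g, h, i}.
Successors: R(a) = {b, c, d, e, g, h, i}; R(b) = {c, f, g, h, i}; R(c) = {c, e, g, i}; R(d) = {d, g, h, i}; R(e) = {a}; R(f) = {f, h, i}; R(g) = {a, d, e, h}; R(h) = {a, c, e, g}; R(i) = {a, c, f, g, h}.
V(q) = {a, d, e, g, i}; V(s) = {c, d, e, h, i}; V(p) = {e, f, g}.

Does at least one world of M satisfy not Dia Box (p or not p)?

No

Let φ = not Dia Box (p or not p). Evaluate φ at each world:
  a (successors {b, c, d, e, g, h, i}): φ is false.
  b (successors {c, f, g, h, i}): φ is false.
  c (successors {c, e, g, i}): φ is false.
  d (successors {d, g, h, i}): φ is false.
  e (successors {a}): φ is false.
  f (successors {f, h, i}): φ is false.
  g (successors {a, d, e, h}): φ is false.
  h (successors {a, c, e, g}): φ is false.
  i (successors {a, c, f, g, h}): φ is false.
For instance, at g:
  At g: Dia Box (p or not p) is true, so not Dia Box (p or not p) is false.
    At g: Dia Box (p or not p) requires Box (p or not p) at some successor in {a, d, e, h}.
      Box (p or not p) holds at a, so Dia Box (p or not p) is true at g.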